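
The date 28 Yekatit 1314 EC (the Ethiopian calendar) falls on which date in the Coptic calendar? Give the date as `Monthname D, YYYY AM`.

Meshir 28, 1038 AM

Both dates share Julian Day Number 2203971; in the Coptic calendar that is 28 Meshir 1038 AM.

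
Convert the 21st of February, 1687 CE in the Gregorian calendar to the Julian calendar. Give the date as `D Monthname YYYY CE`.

The Julian–Gregorian offset here is 10 days (Julian trailing).
21 February 1687 Gregorian − 10 days → 11 February 1687 Julian.

11 February 1687 CE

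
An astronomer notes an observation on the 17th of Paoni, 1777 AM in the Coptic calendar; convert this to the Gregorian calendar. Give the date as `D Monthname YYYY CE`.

24 June 2061 CE

Julian Day Number of the source date = 2474000.
Converting JDN 2474000 to the Gregorian calendar gives 24 June 2061 CE.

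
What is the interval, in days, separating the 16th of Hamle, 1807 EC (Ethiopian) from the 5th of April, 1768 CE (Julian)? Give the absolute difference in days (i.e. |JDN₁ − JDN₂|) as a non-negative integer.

JDN of the first date = 2384177.
JDN of the second date = 2366915.
|2366915 − 2384177| = 17262.

17262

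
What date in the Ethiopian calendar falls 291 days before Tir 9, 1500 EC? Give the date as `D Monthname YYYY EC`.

24 Megabit 1499 EC

Counting 291 days back from JDN 2271859 reaches JDN 2271568, which is 24 Megabit 1499 EC.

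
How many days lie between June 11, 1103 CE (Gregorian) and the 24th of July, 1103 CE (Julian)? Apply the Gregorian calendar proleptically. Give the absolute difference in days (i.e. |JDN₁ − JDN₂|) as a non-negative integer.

First date → JDN 2124083; second date → JDN 2124133.
The interval is |2124083 − 2124133| = 50 days.

50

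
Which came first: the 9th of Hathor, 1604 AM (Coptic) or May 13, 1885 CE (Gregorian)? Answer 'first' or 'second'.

Converting both to JDN: 2410594 vs 2409675; the smaller is the second.

second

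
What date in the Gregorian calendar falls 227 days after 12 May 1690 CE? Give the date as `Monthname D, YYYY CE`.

December 25, 1690 CE

The starting date is JDN 2338452; 2338452 + 227 = 2338679.
JDN 2338679 corresponds to December 25, 1690 CE.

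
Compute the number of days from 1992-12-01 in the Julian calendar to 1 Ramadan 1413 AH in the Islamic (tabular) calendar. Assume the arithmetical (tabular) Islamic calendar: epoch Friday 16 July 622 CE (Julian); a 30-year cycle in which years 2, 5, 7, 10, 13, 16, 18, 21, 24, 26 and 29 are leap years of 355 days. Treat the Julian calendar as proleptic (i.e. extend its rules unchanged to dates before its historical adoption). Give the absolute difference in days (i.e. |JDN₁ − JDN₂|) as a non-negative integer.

First date → JDN 2448971; second date → JDN 2449042.
The interval is |2448971 − 2449042| = 71 days.

71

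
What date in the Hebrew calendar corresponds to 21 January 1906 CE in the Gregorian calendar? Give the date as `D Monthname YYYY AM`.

24 Tevet 5666 AM

Both dates share Julian Day Number 2417232; in the Hebrew calendar that is 24 Tevet 5666 AM.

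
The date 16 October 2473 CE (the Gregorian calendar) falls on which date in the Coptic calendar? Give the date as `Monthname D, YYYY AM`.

Julian Day Number of the source date = 2624594.
Converting JDN 2624594 to the Coptic calendar gives 3 Paopi 2190 AM.

Paopi 3, 2190 AM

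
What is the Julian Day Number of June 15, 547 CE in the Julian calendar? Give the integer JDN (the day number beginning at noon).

In the proleptic Gregorian calendar the same day is 17 June 547.
JDN 2299161 is 15 October 1582 CE (Gregorian); the target day is −378146 days from there, so JDN = 1921015.

1921015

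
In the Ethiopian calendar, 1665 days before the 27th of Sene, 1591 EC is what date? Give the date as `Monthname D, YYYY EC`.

Counting 1665 days back from JDN 2305264 reaches JDN 2303599, which is Tahsas 3, 1587 EC.

Tahsas 3, 1587 EC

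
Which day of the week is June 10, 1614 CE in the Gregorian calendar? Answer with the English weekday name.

JDN 2310722 mod 7 = 1, and JDN 0 was a Monday, so this is a Tuesday.

Tuesday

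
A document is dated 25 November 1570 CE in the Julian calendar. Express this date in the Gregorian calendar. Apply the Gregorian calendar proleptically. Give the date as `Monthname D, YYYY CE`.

December 5, 1570 CE

The Julian–Gregorian offset here is 10 days (Julian trailing).
25 November 1570 Julian + 10 days → 5 December 1570 Gregorian.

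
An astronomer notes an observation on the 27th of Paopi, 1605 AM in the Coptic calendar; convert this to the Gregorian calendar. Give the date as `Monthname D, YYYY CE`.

November 5, 1888 CE

Julian Day Number of the source date = 2410947.
Converting JDN 2410947 to the Gregorian calendar gives 5 November 1888 CE.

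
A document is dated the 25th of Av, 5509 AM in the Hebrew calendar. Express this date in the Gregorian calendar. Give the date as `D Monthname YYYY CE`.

Both dates share Julian Day Number 2360090; in the Gregorian calendar that is 9 August 1749 CE.

9 August 1749 CE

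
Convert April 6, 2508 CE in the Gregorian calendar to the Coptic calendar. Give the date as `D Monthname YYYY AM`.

24 Paremhat 2224 AM

Julian Day Number of the source date = 2637184.
Converting JDN 2637184 to the Coptic calendar gives 24 Paremhat 2224 AM.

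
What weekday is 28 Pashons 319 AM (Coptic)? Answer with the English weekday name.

Thursday

In the proleptic Gregorian calendar this is 26 May 603 (JDN 1941446).
1941446 ≡ 3 (mod 7); counting from Monday = 0 gives Thursday.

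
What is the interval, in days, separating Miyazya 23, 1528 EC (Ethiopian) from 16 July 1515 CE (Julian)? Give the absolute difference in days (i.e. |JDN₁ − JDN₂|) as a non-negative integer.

JDN of the first date = 2282190.
JDN of the second date = 2274608.
|2274608 − 2282190| = 7582.

7582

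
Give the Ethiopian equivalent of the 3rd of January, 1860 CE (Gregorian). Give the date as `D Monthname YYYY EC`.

25 Tahsas 1852 EC

Both dates share Julian Day Number 2400413; in the Ethiopian calendar that is 25 Tahsas 1852 EC.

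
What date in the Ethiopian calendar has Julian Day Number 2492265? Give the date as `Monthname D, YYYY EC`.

Sene 20, 2103 EC

JDN 2492265 is 28 June 2111 in the Gregorian calendar.
In the Ethiopian calendar that day is Sene 20, 2103 EC.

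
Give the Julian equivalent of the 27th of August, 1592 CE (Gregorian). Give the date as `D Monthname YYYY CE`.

For dates in this range the Gregorian date is 10 days ahead of the Julian.
27 August 1592 Gregorian − 10 days → 17 August 1592 Julian.

17 August 1592 CE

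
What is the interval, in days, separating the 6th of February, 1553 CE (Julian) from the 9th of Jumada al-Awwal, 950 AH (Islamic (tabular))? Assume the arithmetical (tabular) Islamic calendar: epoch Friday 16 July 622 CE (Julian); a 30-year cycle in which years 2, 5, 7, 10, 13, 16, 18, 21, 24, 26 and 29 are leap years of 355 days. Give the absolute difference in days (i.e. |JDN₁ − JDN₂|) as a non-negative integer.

3468

First date → JDN 2288328; second date → JDN 2284860.
The interval is |2288328 − 2284860| = 3468 days.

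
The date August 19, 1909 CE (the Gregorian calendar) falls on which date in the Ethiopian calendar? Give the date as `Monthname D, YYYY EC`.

Nehase 13, 1901 EC

Both dates share Julian Day Number 2418538; in the Ethiopian calendar that is 13 Nehase 1901 EC.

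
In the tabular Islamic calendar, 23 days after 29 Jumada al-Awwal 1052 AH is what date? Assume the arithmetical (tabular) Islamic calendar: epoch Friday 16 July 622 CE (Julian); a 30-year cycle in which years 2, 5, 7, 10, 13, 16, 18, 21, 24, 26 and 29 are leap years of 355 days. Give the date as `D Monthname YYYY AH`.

JDN of 29 Jumada al-Awwal 1052 AH = 2321025.
2321025 + 23 = 2321048.
JDN 2321048 in the tabular Islamic calendar is 22 Jumada al-Thani 1052 AH.

22 Jumada al-Thani 1052 AH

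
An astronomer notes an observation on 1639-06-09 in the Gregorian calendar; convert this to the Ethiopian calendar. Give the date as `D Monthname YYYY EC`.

5 Sene 1631 EC

Both dates share Julian Day Number 2319852; in the Ethiopian calendar that is 5 Sene 1631 EC.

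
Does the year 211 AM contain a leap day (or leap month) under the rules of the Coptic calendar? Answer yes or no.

211 mod 4 = 3; in the Coptic calendar a year is leap when year mod 4 = 3, so it is a leap year.

yes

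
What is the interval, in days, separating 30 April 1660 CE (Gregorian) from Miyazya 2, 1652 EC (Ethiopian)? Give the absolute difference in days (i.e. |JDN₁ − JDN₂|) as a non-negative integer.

23

JDN of the first date = 2327483.
JDN of the second date = 2327460.
|2327460 − 2327483| = 23.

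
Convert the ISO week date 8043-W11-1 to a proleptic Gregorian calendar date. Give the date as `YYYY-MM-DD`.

8043-03-09

ISO week 1 of 8043 is the week containing the first Thursday of 8043.
Week 11, day 1 (Monday) lands on 8043-03-09.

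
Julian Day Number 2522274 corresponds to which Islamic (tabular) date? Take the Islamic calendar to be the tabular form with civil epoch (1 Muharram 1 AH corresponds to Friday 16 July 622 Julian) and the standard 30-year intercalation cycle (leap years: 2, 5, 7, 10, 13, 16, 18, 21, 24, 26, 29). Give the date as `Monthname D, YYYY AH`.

JDN 2522274 is 25 August 2193 in the Gregorian calendar.
In the tabular Islamic calendar that day is Rabi' al-Thani 26, 1620 AH.

Rabi' al-Thani 26, 1620 AH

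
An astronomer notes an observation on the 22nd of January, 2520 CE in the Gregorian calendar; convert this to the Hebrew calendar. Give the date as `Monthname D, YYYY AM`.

Both dates share Julian Day Number 2641492; in the Hebrew calendar that is 1 Shevat 6280 AM.

Shevat 1, 6280 AM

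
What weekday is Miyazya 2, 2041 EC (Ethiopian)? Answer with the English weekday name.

In the Gregorian calendar this is 10 April 2049 (JDN 2469542).
2469542 ≡ 5 (mod 7); counting from Monday = 0 gives Saturday.

Saturday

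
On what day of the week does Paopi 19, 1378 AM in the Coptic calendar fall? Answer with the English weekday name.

In the Gregorian calendar this is 26 October 1661 (JDN 2328027).
2328027 ≡ 2 (mod 7); counting from Monday = 0 gives Wednesday.

Wednesday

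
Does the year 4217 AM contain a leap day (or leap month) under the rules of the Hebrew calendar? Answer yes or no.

Hebrew year 4217 is year 18 of its 19-year Metonic cycle; leap years are at positions 3, 6, 8, 11, 14, 17, 19, so it is a common year (12 months).

no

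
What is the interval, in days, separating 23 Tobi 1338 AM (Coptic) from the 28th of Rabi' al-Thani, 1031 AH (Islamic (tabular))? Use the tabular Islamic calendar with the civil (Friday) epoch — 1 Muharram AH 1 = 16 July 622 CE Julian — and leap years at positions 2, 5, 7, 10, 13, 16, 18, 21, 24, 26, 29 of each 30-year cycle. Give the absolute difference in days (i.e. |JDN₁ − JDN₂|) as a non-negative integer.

43

JDN of the first date = 2313511.
JDN of the second date = 2313554.
|2313554 − 2313511| = 43.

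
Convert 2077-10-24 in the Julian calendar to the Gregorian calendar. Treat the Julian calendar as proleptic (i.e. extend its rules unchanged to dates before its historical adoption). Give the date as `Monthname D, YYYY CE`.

The Julian–Gregorian offset here is 13 days (Julian trailing).
24 October 2077 Julian + 13 days → 6 November 2077 Gregorian.

November 6, 2077 CE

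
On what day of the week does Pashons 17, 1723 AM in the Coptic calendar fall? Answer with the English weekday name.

Friday

This is JDN 2454246 (25 May 2007 Gregorian).
JDN 2454246 mod 7 = 4, and JDN 0 was a Monday, so this is a Friday.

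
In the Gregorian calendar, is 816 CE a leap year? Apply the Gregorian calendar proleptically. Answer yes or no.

yes

816 is divisible by 4 and not by 100, so it is a leap year.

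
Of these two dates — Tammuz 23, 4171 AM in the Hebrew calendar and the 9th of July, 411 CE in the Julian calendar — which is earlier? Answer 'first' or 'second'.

The two dates have Julian Day Numbers 1871356 and 1871365 respectively.
Since 1871356 < 1871365, the first date comes first.

first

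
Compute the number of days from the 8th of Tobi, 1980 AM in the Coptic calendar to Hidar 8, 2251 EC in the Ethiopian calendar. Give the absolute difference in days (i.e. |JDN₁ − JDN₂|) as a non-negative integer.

1887

First date → JDN 2547987; second date → JDN 2546100.
The interval is |2547987 − 2546100| = 1887 days.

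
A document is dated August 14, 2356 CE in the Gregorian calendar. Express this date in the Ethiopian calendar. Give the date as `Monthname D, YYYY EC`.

Julian Day Number of the source date = 2581797.
Converting JDN 2581797 to the Ethiopian calendar gives 5 Nehase 2348 EC.

Nehase 5, 2348 EC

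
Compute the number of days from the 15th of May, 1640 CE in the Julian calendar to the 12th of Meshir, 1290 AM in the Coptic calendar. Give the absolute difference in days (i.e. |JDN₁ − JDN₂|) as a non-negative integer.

24205

JDN of the first date = 2320203.
JDN of the second date = 2295998.
|2295998 − 2320203| = 24205.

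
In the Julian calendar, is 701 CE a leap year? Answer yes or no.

701 mod 4 = 1, so it is a common year in the Julian calendar.

no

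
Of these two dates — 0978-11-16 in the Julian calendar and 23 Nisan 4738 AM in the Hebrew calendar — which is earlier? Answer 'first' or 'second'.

First date → JDN 2078592; second date → JDN 2078365.
JDN 2078365 < JDN 2078592, so the second date is earlier.

second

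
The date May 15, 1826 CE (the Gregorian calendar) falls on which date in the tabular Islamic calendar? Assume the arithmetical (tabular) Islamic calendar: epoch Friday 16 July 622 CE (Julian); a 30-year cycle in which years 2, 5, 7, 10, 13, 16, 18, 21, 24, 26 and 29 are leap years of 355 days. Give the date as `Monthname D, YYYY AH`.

Both dates share Julian Day Number 2388127; in the tabular Islamic calendar that is 7 Shawwal 1241 AH.

Shawwal 7, 1241 AH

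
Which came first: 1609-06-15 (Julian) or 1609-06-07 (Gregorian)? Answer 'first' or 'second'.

First date → JDN 2308911; second date → JDN 2308893.
JDN 2308893 < JDN 2308911, so the second date is earlier.

second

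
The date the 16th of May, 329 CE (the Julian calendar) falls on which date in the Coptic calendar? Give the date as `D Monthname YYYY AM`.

21 Pashons 45 AM

Julian Day Number of the source date = 1841361.
Converting JDN 1841361 to the Coptic calendar gives 21 Pashons 45 AM.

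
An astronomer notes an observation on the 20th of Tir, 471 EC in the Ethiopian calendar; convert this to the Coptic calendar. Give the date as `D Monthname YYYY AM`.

Julian Day Number of the source date = 1896027.
Converting JDN 1896027 to the Coptic calendar gives 20 Tobi 195 AM.

20 Tobi 195 AM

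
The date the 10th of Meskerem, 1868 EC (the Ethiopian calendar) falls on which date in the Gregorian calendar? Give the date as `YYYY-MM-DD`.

1875-09-20

Julian Day Number of the source date = 2406152.
Converting JDN 2406152 to the Gregorian calendar gives 20 September 1875 CE.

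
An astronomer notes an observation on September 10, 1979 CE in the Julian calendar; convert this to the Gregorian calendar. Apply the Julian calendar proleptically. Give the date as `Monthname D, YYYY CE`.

For dates in this range the Gregorian date is 13 days ahead of the Julian.
10 September 1979 Julian + 13 days → 23 September 1979 Gregorian.

September 23, 1979 CE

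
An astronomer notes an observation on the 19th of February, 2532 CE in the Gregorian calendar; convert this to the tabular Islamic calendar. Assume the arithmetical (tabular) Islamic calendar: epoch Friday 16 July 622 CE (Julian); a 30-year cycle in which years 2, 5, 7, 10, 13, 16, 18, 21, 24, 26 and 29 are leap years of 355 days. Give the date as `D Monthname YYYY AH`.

11 Rabi' al-Awwal 1969 AH

Both dates share Julian Day Number 2645903; in the tabular Islamic calendar that is 11 Rabi' al-Awwal 1969 AH.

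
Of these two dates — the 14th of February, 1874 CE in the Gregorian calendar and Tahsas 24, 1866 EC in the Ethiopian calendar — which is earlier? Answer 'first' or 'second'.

First date → JDN 2405569; second date → JDN 2405525.
JDN 2405525 < JDN 2405569, so the second date is earlier.

second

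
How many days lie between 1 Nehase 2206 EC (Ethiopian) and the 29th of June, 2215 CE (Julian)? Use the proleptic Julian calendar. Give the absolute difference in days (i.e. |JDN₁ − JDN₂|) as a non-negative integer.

339

First date → JDN 2529927; second date → JDN 2530266.
The interval is |2529927 − 2530266| = 339 days.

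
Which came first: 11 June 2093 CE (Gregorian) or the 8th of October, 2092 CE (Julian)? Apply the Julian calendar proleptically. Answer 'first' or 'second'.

second

First date → JDN 2485675; second date → JDN 2485442.
JDN 2485442 < JDN 2485675, so the second date is earlier.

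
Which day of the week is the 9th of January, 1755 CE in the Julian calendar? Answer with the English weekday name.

Monday

Equivalently 20 January 1755 Gregorian, JDN 2362080.
Since JDN mod 7 = 0 (0 = Monday), the day is Monday.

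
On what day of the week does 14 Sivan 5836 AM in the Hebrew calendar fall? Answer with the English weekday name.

In the Gregorian calendar this is 15 June 2076 (JDN 2479470).
2479470 ≡ 0 (mod 7); counting from Monday = 0 gives Monday.

Monday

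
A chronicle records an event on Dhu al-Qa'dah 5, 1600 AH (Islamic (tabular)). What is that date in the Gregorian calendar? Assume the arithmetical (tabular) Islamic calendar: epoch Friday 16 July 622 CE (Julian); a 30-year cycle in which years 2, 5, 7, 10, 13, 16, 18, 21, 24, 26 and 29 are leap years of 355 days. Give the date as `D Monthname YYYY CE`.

1 October 2174 CE

Julian Day Number of the source date = 2515371.
Converting JDN 2515371 to the Gregorian calendar gives 1 October 2174 CE.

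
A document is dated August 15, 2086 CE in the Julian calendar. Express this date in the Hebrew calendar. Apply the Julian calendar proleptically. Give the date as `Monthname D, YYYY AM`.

The source date corresponds to 28 August 2086 in the Gregorian calendar (JDN 2483196).
That day falls on 18 Elul 5846 AM in the Hebrew calendar.

Elul 18, 5846 AM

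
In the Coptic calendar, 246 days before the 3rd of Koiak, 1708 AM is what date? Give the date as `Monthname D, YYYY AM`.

The starting date is JDN 2448604; 2448604 − 246 = 2448358.
JDN 2448358 corresponds to Parmouti 3, 1707 AM.

Parmouti 3, 1707 AM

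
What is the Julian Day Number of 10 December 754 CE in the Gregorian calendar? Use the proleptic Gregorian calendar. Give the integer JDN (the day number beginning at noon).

1996796

JDN 2299161 is 15 October 1582 CE (Gregorian); the target day is −302365 days from there, so JDN = 1996796.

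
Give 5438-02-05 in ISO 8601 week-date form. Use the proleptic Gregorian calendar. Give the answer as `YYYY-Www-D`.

The weekday is Monday (ISO weekday 1).
That Monday belongs to ISO week 6 of ISO year 5438.

5438-W06-1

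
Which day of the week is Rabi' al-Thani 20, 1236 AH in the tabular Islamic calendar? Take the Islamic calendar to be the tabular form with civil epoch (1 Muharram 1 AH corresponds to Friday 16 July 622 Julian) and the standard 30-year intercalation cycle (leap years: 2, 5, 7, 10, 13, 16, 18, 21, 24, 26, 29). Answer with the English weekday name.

Thursday

In the Gregorian calendar this is 25 January 1821 (JDN 2386191).
2386191 ≡ 3 (mod 7); counting from Monday = 0 gives Thursday.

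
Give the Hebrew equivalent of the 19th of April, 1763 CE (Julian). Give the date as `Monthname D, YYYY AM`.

Both dates share Julian Day Number 2365102; in the Hebrew calendar that is 17 Iyar 5523 AM.

Iyar 17, 5523 AM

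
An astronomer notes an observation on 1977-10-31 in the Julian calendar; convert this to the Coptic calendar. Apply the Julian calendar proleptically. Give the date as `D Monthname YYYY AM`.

4 Hathor 1694 AM

Both dates share Julian Day Number 2443461; in the Coptic calendar that is 4 Hathor 1694 AM.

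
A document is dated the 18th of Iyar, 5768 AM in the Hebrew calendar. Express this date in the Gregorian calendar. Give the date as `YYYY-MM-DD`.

2008-05-23

Both dates share Julian Day Number 2454610; in the Gregorian calendar that is 23 May 2008 CE.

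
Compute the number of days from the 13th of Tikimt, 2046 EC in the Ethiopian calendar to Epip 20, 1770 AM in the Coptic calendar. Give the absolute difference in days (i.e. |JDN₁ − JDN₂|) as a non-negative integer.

277

First date → JDN 2471199; second date → JDN 2471476.
The interval is |2471199 − 2471476| = 277 days.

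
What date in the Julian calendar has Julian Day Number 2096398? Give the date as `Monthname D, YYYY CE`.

August 17, 1027 CE

The proleptic Gregorian equivalent of JDN 2096398 is 23 August 1027.
In the Julian calendar that day is August 17, 1027 CE.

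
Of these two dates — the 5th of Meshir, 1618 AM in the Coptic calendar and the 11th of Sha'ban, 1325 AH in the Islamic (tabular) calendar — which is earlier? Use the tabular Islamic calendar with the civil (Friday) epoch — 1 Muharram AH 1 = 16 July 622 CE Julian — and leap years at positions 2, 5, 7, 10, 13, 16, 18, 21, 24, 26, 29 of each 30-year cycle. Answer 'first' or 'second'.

first

First date → JDN 2415793; second date → JDN 2417838.
JDN 2415793 < JDN 2417838, so the first date is earlier.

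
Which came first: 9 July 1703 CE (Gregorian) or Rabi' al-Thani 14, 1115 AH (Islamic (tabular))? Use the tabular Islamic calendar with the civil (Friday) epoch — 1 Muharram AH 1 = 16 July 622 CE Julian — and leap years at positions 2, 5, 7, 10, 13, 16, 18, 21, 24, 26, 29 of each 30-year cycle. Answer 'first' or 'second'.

first

First date → JDN 2343257; second date → JDN 2343306.
JDN 2343257 < JDN 2343306, so the first date is earlier.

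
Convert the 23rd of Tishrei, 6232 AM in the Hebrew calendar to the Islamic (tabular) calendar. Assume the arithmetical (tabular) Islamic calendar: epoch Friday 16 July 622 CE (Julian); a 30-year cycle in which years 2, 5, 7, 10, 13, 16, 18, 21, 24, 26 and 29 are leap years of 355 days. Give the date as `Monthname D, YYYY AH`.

Both dates share Julian Day Number 2623854; in the tabular Islamic calendar that is 22 Dhu al-Hijjah 1906 AH.

Dhu al-Hijjah 22, 1906 AH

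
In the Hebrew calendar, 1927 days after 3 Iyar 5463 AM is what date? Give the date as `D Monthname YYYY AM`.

The starting date is JDN 2343176; 2343176 + 1927 = 2345103.
JDN 2345103 corresponds to 11 Av 5468 AM.

11 Av 5468 AM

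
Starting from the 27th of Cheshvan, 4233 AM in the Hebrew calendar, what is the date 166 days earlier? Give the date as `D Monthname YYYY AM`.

9 Sivan 4232 AM

The starting date is JDN 1893774; 1893774 − 166 = 1893608.
JDN 1893608 corresponds to 9 Sivan 4232 AM.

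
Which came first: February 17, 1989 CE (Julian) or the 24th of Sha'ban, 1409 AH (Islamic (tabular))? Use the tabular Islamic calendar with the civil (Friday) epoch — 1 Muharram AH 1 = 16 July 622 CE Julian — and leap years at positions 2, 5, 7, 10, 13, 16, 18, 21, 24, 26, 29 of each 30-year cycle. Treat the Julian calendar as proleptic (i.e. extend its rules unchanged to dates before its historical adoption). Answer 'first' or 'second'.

first

First date → JDN 2447588; second date → JDN 2447618.
JDN 2447588 < JDN 2447618, so the first date is earlier.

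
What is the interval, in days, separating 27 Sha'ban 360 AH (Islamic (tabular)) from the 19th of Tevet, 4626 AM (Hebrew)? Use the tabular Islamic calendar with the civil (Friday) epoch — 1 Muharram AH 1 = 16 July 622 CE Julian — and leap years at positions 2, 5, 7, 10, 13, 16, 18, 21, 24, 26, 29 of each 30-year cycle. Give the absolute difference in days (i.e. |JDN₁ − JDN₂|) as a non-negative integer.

First date → JDN 2075891; second date → JDN 2037374.
The interval is |2075891 − 2037374| = 38517 days.

38517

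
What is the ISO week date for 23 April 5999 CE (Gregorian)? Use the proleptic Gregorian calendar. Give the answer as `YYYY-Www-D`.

The weekday is Friday (ISO weekday 5).
That Friday belongs to ISO week 16 of ISO year 5999.

5999-W16-5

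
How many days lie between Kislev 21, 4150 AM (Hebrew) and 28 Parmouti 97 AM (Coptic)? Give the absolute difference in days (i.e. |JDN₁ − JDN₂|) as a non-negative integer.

JDN of the first date = 1863470.
JDN of the second date = 1860331.
|1860331 − 1863470| = 3139.

3139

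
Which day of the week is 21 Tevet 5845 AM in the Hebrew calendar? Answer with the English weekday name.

This is JDN 2482609 (18 January 2085 Gregorian).
JDN 2482609 mod 7 = 3, and JDN 0 was a Monday, so this is a Thursday.

Thursday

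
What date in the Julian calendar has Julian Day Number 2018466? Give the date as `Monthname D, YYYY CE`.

The proleptic Gregorian equivalent of JDN 2018466 is 9 April 814.
In the Julian calendar that day is April 5, 814 CE.

April 5, 814 CE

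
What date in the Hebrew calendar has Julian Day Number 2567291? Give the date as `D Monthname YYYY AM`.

10 Kislev 6077 AM

The Gregorian equivalent of JDN 2567291 is 26 November 2316.
In the Hebrew calendar that day is 10 Kislev 6077 AM.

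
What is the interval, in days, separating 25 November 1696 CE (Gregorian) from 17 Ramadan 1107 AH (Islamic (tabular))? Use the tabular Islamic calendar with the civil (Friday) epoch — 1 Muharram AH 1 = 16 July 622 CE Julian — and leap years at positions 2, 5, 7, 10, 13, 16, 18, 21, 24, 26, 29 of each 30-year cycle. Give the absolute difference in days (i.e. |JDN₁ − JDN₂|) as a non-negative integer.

JDN of the first date = 2340841.
JDN of the second date = 2340622.
|2340622 − 2340841| = 219.

219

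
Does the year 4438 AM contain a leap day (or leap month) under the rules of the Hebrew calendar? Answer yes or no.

yes

Hebrew year 4438 is year 11 of its 19-year Metonic cycle; leap years are at positions 3, 6, 8, 11, 14, 17, 19, so it is a leap year (13 months).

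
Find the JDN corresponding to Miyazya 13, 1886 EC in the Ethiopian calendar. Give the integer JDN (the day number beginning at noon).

In the Gregorian calendar the same day is 20 April 1894.
JDN 2299161 is 15 October 1582 CE (Gregorian); the target day is +113778 days from there, so JDN = 2412939.

2412939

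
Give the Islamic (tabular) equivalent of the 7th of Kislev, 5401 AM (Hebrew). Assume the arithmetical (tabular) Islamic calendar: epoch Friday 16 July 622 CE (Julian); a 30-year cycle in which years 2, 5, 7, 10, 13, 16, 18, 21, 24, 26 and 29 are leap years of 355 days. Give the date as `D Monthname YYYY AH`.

Julian Day Number of the source date = 2320383.
Converting JDN 2320383 to the tabular Islamic calendar gives 6 Sha'ban 1050 AH.

6 Sha'ban 1050 AH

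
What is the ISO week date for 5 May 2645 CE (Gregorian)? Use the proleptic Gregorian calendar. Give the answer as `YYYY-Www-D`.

The weekday is Monday (ISO weekday 1).
That Monday belongs to ISO week 19 of ISO year 2645.

2645-W19-1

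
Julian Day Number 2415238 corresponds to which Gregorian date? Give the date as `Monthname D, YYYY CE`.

Counting from JDN 2299161 = 15 Oct 1582 gives an offset of 116077 days.

August 6, 1900 CE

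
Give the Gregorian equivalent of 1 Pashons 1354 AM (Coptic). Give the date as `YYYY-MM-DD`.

1638-05-06

Julian Day Number of the source date = 2319453.
Converting JDN 2319453 to the Gregorian calendar gives 6 May 1638 CE.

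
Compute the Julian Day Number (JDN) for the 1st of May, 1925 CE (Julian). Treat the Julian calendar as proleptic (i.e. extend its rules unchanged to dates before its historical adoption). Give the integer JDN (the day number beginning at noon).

In the Gregorian calendar the same day is 14 May 1925.
JDN 2400001 is 17 November 1858 CE (Gregorian), MJD 0; the target day is +24284 days from there, so JDN = 2424285.

2424285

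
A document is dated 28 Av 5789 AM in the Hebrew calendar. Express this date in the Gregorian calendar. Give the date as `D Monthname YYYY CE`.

Julian Day Number of the source date = 2462358.
Converting JDN 2462358 to the Gregorian calendar gives 9 August 2029 CE.

9 August 2029 CE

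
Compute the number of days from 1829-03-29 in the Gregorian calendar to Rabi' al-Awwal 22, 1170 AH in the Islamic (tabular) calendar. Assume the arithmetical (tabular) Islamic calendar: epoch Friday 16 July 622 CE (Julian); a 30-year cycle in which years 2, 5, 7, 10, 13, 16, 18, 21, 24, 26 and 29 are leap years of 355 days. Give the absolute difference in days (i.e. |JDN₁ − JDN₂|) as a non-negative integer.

26401

First date → JDN 2389176; second date → JDN 2362775.
The interval is |2389176 − 2362775| = 26401 days.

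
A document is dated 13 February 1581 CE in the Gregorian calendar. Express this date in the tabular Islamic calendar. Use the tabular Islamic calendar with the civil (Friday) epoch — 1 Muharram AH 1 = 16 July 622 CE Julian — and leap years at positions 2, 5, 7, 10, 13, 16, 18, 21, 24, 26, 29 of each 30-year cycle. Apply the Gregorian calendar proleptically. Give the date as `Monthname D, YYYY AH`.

Dhu al-Hijjah 28, 988 AH

Julian Day Number of the source date = 2298552.
Converting JDN 2298552 to the tabular Islamic calendar gives 28 Dhu al-Hijjah 988 AH.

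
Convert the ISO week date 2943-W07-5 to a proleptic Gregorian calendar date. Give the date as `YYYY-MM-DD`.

2943-02-15

ISO week 1 of 2943 is the week containing the first Thursday of 2943.
Week 7, day 5 (Friday) lands on 2943-02-15.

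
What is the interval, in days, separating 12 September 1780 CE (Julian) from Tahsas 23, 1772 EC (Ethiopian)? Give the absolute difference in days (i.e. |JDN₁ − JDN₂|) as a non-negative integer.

267

JDN of the first date = 2371458.
JDN of the second date = 2371191.
|2371191 − 2371458| = 267.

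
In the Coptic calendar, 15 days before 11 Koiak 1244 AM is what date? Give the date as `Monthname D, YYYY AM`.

The starting date is JDN 2279136; 2279136 − 15 = 2279121.
JDN 2279121 corresponds to Hathor 26, 1244 AM.

Hathor 26, 1244 AM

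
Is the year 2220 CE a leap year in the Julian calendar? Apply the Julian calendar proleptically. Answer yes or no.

2220 mod 4 = 0, so it is a leap year in the Julian calendar.

yes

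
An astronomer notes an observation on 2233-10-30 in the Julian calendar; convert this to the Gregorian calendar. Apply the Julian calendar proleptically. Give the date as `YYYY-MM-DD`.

2233-11-14

The Julian–Gregorian offset here is 15 days (Julian trailing).
30 October 2233 Julian + 15 days → 14 November 2233 Gregorian.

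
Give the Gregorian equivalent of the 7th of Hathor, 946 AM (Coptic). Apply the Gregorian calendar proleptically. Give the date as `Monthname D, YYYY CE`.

November 10, 1229 CE

Both dates share Julian Day Number 2170257; in the Gregorian calendar that is 10 November 1229 CE.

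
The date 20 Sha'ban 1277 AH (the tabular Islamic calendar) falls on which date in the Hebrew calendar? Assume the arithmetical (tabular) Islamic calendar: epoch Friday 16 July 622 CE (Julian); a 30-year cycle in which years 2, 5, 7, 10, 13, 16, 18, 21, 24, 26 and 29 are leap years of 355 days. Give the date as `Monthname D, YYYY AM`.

Both dates share Julian Day Number 2400838; in the Hebrew calendar that is 21 Adar 5621 AM.

Adar 21, 5621 AM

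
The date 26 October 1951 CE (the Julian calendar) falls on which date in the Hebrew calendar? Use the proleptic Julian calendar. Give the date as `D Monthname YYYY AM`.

9 Cheshvan 5712 AM

Julian Day Number of the source date = 2433959.
Converting JDN 2433959 to the Hebrew calendar gives 9 Cheshvan 5712 AM.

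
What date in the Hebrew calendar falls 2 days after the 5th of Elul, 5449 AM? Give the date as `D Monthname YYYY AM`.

7 Elul 5449 AM

The starting date is JDN 2338188; 2338188 + 2 = 2338190.
JDN 2338190 corresponds to 7 Elul 5449 AM.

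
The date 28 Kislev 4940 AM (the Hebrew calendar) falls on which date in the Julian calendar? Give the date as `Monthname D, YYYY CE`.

Both dates share Julian Day Number 2152020; in the Julian calendar that is 29 November 1179 CE.

November 29, 1179 CE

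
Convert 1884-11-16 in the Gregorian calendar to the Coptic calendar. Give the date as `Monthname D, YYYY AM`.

Hathor 8, 1601 AM

Julian Day Number of the source date = 2409497.
Converting JDN 2409497 to the Coptic calendar gives 8 Hathor 1601 AM.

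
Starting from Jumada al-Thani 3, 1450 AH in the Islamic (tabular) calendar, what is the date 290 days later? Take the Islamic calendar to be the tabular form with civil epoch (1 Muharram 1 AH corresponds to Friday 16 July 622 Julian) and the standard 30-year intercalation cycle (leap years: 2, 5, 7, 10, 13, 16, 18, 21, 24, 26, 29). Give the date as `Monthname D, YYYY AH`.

Rabi' al-Awwal 27, 1451 AH

Counting 290 days forward from JDN 2462067 reaches JDN 2462357, which is Rabi' al-Awwal 27, 1451 AH.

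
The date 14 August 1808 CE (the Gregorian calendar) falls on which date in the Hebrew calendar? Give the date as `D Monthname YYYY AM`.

21 Av 5568 AM

Both dates share Julian Day Number 2381644; in the Hebrew calendar that is 21 Av 5568 AM.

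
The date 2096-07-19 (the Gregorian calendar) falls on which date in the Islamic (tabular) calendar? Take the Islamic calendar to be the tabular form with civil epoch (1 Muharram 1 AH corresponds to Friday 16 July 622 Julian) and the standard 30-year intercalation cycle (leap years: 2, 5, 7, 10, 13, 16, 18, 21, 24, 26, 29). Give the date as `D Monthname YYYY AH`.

Julian Day Number of the source date = 2486809.
Converting JDN 2486809 to the tabular Islamic calendar gives 28 Rabi' al-Awwal 1520 AH.

28 Rabi' al-Awwal 1520 AH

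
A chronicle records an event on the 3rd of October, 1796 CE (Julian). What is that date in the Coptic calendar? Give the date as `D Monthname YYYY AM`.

6 Paopi 1513 AM

Julian Day Number of the source date = 2377323.
Converting JDN 2377323 to the Coptic calendar gives 6 Paopi 1513 AM.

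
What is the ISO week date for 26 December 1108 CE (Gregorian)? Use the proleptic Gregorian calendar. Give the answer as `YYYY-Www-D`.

The weekday is Saturday (ISO weekday 6).
That Saturday belongs to ISO week 52 of ISO year 1108.

1108-W52-6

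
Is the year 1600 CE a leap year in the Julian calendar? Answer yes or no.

yes

1600 mod 4 = 0, so it is a leap year in the Julian calendar.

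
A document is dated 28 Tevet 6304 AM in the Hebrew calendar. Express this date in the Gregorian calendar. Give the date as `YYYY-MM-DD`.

2544-01-25

Both dates share Julian Day Number 2650261; in the Gregorian calendar that is 25 January 2544 CE.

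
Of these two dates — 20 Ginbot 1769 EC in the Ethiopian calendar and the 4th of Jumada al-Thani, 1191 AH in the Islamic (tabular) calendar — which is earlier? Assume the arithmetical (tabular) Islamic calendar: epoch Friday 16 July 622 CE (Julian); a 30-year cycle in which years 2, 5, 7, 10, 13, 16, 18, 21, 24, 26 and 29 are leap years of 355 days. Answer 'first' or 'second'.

Converting both to JDN: 2370242 vs 2370287; the smaller is the first.

first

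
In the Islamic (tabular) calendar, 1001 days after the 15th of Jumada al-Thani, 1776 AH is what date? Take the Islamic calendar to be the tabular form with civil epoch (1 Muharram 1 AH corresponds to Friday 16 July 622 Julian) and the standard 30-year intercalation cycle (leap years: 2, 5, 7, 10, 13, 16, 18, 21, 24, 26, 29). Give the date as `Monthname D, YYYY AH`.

Rabi' al-Thani 12, 1779 AH

The starting date is JDN 2577603; 2577603 + 1001 = 2578604.
JDN 2578604 corresponds to Rabi' al-Thani 12, 1779 AH.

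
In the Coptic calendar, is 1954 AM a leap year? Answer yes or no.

1954 mod 4 = 2; in the Coptic calendar a year is leap when year mod 4 = 3, so it is a common year.

no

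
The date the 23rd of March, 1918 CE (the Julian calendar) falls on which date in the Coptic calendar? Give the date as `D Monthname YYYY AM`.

Both dates share Julian Day Number 2421689; in the Coptic calendar that is 27 Paremhat 1634 AM.

27 Paremhat 1634 AM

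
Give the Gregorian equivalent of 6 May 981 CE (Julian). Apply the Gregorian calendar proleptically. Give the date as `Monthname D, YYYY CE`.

For dates in this range the Gregorian date is 5 days ahead of the Julian.
6 May 981 Julian + 5 days → 11 May 981 Gregorian.

May 11, 981 CE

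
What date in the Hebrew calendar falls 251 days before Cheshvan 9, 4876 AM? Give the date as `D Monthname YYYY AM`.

24 Adar I 4875 AM

JDN of Cheshvan 9, 4876 AM = 2128613.
2128613 − 251 = 2128362.
JDN 2128362 in the Hebrew calendar is 24 Adar I 4875 AM.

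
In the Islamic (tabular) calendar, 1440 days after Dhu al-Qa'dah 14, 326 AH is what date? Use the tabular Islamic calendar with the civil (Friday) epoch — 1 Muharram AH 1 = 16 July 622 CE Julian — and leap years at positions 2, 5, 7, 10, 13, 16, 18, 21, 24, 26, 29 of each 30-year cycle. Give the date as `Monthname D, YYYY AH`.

The starting date is JDN 2063917; 2063917 + 1440 = 2065357.
JDN 2065357 corresponds to Dhu al-Hijjah 6, 330 AH.

Dhu al-Hijjah 6, 330 AH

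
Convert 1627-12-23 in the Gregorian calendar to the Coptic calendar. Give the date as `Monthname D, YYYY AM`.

Koiak 16, 1344 AM

Julian Day Number of the source date = 2315666.
Converting JDN 2315666 to the Coptic calendar gives 16 Koiak 1344 AM.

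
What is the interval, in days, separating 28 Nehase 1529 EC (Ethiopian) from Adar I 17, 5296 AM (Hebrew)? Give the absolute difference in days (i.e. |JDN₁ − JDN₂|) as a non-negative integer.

559

JDN of the first date = 2282680.
JDN of the second date = 2282121.
|2282121 − 2282680| = 559.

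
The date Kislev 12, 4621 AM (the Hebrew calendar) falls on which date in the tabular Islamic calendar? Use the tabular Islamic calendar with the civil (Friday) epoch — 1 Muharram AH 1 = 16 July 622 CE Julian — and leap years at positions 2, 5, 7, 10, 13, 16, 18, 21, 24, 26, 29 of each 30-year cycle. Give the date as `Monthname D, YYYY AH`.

Both dates share Julian Day Number 2035506; in the tabular Islamic calendar that is 11 Ramadan 246 AH.

Ramadan 11, 246 AH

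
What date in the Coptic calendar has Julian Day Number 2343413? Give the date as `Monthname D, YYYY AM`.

Koiak 4, 1420 AM

JDN 2343413 is 12 December 1703 in the Gregorian calendar.
In the Coptic calendar that day is Koiak 4, 1420 AM.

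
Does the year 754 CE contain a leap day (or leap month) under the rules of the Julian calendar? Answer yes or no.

no

754 mod 4 = 2, so it is a common year in the Julian calendar.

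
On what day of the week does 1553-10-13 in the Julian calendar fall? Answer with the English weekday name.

Equivalently 23 October 1553 Gregorian, JDN 2288577.
Since JDN mod 7 = 4 (0 = Monday), the day is Friday.

Friday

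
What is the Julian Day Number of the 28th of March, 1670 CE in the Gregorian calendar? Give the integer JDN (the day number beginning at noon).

2331102

JDN 2299161 is 15 October 1582 CE (Gregorian); the target day is +31941 days from there, so JDN = 2331102.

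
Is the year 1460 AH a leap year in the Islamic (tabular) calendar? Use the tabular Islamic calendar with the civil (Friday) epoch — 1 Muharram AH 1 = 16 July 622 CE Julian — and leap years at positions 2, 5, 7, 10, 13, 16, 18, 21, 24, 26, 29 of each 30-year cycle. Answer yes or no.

Year 1460 AH is year 20 of its 30-year cycle; leap positions are 2, 5, 7, 10, 13, 16, 18, 21, 24, 26, 29, so it is a common year (354 days).

no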